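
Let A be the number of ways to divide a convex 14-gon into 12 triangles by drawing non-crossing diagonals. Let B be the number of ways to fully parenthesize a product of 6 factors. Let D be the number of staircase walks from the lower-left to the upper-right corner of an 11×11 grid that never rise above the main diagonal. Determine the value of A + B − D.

149268

The number of triangulations of a 14-gon is the Catalan number C_12 (index = sides − 2). So A = C_12 = 208012.
Bracketing 6 factors into binary products is counted by C_{6−1} = C_5. So B = C_5 = 42.
Monotone paths in an n×n grid that stay weakly below the diagonal are counted by C_n; here n = 11. So D = C_11 = 58786.
A + B − D = 208012 + 42 − 58786 = 149268.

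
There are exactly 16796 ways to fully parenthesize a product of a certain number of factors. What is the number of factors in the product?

11

Parenthesizations of m factors are counted by C_{m−1}. The Catalan number equal to 16796 is C_10.
So the index is 10, and the number of factors is 10 + 1 = 11.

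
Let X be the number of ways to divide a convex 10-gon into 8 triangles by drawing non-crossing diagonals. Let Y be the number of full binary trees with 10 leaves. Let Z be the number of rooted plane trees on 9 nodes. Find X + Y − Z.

Triangulations of a convex m-gon are counted by C_{m−2}; with m = 10 this is C_8. So X = C_8 = 1430.
A full binary tree with L leaves has L−1 internal nodes and is counted by C_{L−1}; L = 10 gives C_9. So Y = C_9 = 4862.
Rooted ordered (plane) trees on m nodes have m−1 edges and are counted by C_{m−1}; m = 9 gives C_8. So Z = C_8 = 1430.
X + Y − Z = 1430 + 4862 − 1430 = 4862.

4862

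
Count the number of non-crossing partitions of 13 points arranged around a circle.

742900

Non-crossing partitions of an n-element set are counted by C_n; here n = 13.
C_13 = C(26,13)/14 = 10400600/14 = 742900.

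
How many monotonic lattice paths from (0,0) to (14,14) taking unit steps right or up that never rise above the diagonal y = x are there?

Sub-diagonal monotone paths from (0,0) to (14,14) biject with Dyck paths of semilength 14, giving C_14.
C_14 = C(28,14)/15 = 40116600/15 = 2674440.

2674440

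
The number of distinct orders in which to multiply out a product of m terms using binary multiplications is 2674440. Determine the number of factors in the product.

15

Parenthesizations of m factors are counted by C_{m−1}. The Catalan number equal to 2674440 is C_14.
So the index is 14, and the number of factors is 14 + 1 = 15.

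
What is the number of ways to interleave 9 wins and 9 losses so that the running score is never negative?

4862

Reading a vote for the leader as '(' and for the other as ')' turns such a sequence into a balanced string of 9 pairs, so the count is C_9.
C_9 = C(18,9)/10 = 48620/10 = 4862.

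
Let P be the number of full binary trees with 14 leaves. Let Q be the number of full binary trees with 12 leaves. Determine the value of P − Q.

A full binary tree with L leaves has L−1 internal nodes and is counted by C_{L−1}; L = 14 gives C_13. So P = C_13 = 742900.
A full binary tree with L leaves has L−1 internal nodes and is counted by C_{L−1}; L = 12 gives C_11. So Q = C_11 = 58786.
P − Q = 742900 − 58786 = 684114.

684114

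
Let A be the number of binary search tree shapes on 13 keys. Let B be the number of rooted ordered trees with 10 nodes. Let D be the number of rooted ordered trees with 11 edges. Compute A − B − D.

679252

Binary trees (left/right distinguished) on n nodes are counted by C_n; here n = 13. So A = C_13 = 742900.
A rooted plane tree on 10 nodes has 9 edges, and such trees are counted by C_9. So B = C_9 = 4862.
A rooted plane tree with 11 edges has 12 nodes, and the count is C_11. So D = C_11 = 58786.
A − B − D = 742900 − 4862 − 58786 = 679252.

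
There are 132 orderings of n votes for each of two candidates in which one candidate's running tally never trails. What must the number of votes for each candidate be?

6

Such ballot sequences with n votes each are counted by C_n. Since C_6 = 132, the index is 6.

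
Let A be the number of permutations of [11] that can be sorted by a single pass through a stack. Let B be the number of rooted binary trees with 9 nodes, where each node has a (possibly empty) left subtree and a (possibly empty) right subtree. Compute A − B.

By Knuth's characterisation, the stack-sortable permutations of length 11 are the 231-avoiders, numbering C_11. So A = C_11 = 58786.
Binary trees (left/right distinguished) on n nodes are counted by C_n; here n = 9. So B = C_9 = 4862.
A − B = 58786 − 4862 = 53924.

53924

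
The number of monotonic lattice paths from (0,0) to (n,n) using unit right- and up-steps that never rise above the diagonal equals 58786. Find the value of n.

11

Such diagonal-avoiding paths in an n×n grid are counted by C_n; 58786 = C_11.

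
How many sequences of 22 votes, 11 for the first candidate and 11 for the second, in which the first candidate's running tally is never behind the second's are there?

58786

Reading a vote for the leader as '(' and for the other as ')' turns such a sequence into a balanced string of 11 pairs, so the count is C_11.
C_11 = 58786.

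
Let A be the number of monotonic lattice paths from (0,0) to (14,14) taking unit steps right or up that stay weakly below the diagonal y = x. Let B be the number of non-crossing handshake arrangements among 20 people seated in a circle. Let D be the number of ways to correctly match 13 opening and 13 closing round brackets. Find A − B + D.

3400544

Sub-diagonal monotone paths from (0,0) to (14,14) biject with Dyck paths of semilength 14, giving C_14. So A = C_14 = 2674440.
With 20 = 2·10 people, non-crossing handshake pairings are non-crossing perfect matchings on a circle, counted by C_10. So B = C_10 = 16796.
A balanced arrangement of 13 bracket pairs is a Dyck word of semilength 13, so the count is C_13. So D = C_13 = 742900.
A − B + D = 2674440 − 16796 + 742900 = 3400544.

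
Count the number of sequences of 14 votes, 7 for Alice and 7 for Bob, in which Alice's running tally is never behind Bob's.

Reading a vote for the leader as '(' and for the other as ')' turns such a sequence into a balanced string of 7 pairs, so the count is C_7.
C_7 = 429.

429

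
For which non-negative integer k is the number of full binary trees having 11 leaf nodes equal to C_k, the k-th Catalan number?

Full binary trees with 11 leaves have 11−1 = 10 internal nodes, so there are C_10 of them.

10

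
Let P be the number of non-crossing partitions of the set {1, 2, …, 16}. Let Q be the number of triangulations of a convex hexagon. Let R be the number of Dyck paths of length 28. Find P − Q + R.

Non-crossing partitions of an n-element set are counted by C_n; here n = 16. So P = C_16 = 35357670.
A convex 6-gon is triangulated into 4 triangles, and the number of such triangulations is the Catalan number C_{6−2} = C_4. So Q = C_4 = 14.
Paths of 14 up- and 14 down-steps that never dip below the axis are Dyck paths; their count is C_14. So R = C_14 = 2674440.
P − Q + R = 35357670 − 14 + 2674440 = 38032096.

38032096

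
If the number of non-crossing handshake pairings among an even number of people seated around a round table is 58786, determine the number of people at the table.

22

Non-crossing handshake pairings of 2n people are counted by C_n. The Catalan number equal to 58786 is C_11.
So n = 11, and there are 2n = 22 people.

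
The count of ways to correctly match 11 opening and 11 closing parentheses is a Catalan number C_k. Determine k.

11

Balanced strings of n pairs of brackets are counted by C_n; here n = 11.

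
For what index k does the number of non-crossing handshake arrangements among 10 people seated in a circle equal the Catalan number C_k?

Non-crossing handshake pairings of 2n people are counted by C_n; 10 people gives n = 5.

5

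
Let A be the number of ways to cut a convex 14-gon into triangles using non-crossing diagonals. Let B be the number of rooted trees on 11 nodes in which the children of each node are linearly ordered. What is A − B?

The number of triangulations of a 14-gon is the Catalan number C_12 (index = sides − 2). So A = C_12 = 208012.
A rooted plane tree on 11 nodes has 10 edges, and such trees are counted by C_10. So B = C_10 = 16796.
A − B = 208012 − 16796 = 191216.

191216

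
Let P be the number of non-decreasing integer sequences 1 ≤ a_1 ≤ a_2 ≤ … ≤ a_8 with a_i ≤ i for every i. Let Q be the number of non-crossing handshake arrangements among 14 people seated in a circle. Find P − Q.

1001

Weakly increasing sequences with a_i ≤ i biject with Dyck paths of semilength 8, so there are C_8. So P = C_8 = 1430.
With 14 = 2·7 people, non-crossing handshake pairings are non-crossing perfect matchings on a circle, counted by C_7. So Q = C_7 = 429.
P − Q = 1430 − 429 = 1001.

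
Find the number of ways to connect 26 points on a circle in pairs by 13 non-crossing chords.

742900

Pairing 26 circle points by 13 non-crossing chords gives C_13 matchings.
C_13 = C(26,13)/14 = 10400600/14 = 742900.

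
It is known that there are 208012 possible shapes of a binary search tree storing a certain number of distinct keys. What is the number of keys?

Binary search tree shapes on n keys are counted by C_n, and C_12 = 208012.

12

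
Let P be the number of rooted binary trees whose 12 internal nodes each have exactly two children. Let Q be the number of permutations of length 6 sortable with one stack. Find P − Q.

207880

The number of full binary trees on 12 internal nodes is the Catalan number C_12. So P = C_12 = 208012.
By Knuth's characterisation, the stack-sortable permutations of length 6 are the 231-avoiders, numbering C_6. So Q = C_6 = 132.
P − Q = 208012 − 132 = 207880.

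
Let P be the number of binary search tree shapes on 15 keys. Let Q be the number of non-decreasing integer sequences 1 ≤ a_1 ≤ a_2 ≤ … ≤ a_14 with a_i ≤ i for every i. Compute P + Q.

12369285

Binary trees (left/right distinguished) on n nodes are counted by C_n; here n = 15. So P = C_15 = 9694845.
Weakly increasing sequences with a_i ≤ i biject with Dyck paths of semilength 14, so there are C_14. So Q = C_14 = 2674440.
P + Q = 9694845 + 2674440 = 12369285.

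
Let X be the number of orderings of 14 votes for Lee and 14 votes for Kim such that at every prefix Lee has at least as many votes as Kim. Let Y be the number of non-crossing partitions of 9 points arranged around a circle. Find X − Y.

2669578

Ballot sequences with n votes each where one side never trails are Dyck words, counted by C_n; here n = 14. So X = C_14 = 2674440.
The non-crossing partitions of [9] form a lattice of size C_9. So Y = C_9 = 4862.
X − Y = 2674440 − 4862 = 2669578.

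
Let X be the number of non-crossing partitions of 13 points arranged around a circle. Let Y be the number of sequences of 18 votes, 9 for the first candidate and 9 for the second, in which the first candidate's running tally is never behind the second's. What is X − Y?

Non-crossing partitions of an n-element set are counted by C_n; here n = 13. So X = C_13 = 742900.
Reading a vote for the leader as '(' and for the other as ')' turns such a sequence into a balanced string of 9 pairs, so the count is C_9. So Y = C_9 = 4862.
X − Y = 742900 − 4862 = 738038.

738038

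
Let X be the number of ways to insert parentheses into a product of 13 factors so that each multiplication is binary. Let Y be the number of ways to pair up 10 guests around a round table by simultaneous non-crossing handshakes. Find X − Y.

207970

Bracketing 13 factors into binary products is counted by C_{13−1} = C_12. So X = C_12 = 208012.
Non-crossing handshake pairings of 2n people are counted by C_n; 10 people gives n = 5. So Y = C_5 = 42.
X − Y = 208012 − 42 = 207970.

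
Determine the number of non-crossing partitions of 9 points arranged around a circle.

4862

Non-crossing partitions of an n-element set are counted by C_n; here n = 9.
C_9 = C(18,9)/10 = 48620/10 = 4862.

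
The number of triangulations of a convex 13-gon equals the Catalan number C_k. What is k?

11

Triangulations of a convex m-gon are counted by C_{m−2}; with m = 13 this is C_11.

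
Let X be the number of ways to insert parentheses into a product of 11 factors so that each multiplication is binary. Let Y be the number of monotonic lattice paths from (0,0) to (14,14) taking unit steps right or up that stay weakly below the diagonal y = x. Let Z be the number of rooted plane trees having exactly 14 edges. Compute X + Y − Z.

16796

Ways to associate a product of 11 factors correspond to binary trees on 11 leaves, so the count is C_10. So X = C_10 = 16796.
Monotone paths in an n×n grid that stay weakly below the diagonal are counted by C_n; here n = 14. So Y = C_14 = 2674440.
Rooted ordered trees with n edges are counted by C_n; here n = 14. So Z = C_14 = 2674440.
X + Y − Z = 16796 + 2674440 − 2674440 = 16796.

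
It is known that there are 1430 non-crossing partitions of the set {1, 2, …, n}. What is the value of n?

8

Non-crossing partitions of [n] are counted by C_n. The Catalan number equal to 1430 is C_8.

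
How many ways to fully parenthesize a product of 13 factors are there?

208012

Ways to associate a product of 13 factors correspond to binary trees on 13 leaves, so the count is C_12.
C_12 = C(24,12)/13 = 2704156/13 = 208012.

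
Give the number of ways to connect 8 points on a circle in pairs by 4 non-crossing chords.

14

Pairing 8 circle points by 4 non-crossing chords gives C_4 matchings.
C_4 = C(8,4)/5 = 70/5 = 14.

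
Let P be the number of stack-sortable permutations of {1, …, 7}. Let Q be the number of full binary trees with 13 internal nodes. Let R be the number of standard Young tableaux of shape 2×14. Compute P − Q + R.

1931969

By Knuth's characterisation, the stack-sortable permutations of length 7 are the 231-avoiders, numbering C_7. So P = C_7 = 429.
The number of full binary trees on 13 internal nodes is the Catalan number C_13. So Q = C_13 = 742900.
Standard Young tableaux of shape 2×n are counted by C_n; here n = 14. So R = C_14 = 2674440.
P − Q + R = 429 − 742900 + 2674440 = 1931969.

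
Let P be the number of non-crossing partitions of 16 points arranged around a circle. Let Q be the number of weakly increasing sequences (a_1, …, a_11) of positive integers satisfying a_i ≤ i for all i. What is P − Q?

The non-crossing partitions of [16] form a lattice of size C_16. So P = C_16 = 35357670.
Such sub-staircase sequences of length n are counted by C_n; here n = 11. So Q = C_11 = 58786.
P − Q = 35357670 − 58786 = 35298884.

35298884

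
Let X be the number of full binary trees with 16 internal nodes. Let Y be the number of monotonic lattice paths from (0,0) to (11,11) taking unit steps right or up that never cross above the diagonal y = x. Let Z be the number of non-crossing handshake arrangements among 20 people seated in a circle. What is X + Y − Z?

The number of full binary trees on 16 internal nodes is the Catalan number C_16. So X = C_16 = 35357670.
Sub-diagonal monotone paths from (0,0) to (11,11) biject with Dyck paths of semilength 11, giving C_11. So Y = C_11 = 58786.
With 20 = 2·10 people, non-crossing handshake pairings are non-crossing perfect matchings on a circle, counted by C_10. So Z = C_10 = 16796.
X + Y − Z = 35357670 + 58786 − 16796 = 35399660.

35399660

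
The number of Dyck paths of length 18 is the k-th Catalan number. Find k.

9

Paths of 9 up- and 9 down-steps that never dip below the axis are Dyck paths; their count is C_9.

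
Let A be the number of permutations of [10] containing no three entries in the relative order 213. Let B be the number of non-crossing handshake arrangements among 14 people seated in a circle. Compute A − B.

For any fixed pattern of length 3, the pattern-avoiding permutations of [10] number C_10. So A = C_10 = 16796.
With 14 = 2·7 people, non-crossing handshake pairings are non-crossing perfect matchings on a circle, counted by C_7. So B = C_7 = 429.
A − B = 16796 − 429 = 16367.

16367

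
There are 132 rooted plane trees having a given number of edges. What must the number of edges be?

Rooted ordered trees with n edges are counted by C_n, and C_6 = 132.

6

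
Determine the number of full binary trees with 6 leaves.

42

A full binary tree with L leaves has L−1 internal nodes and is counted by C_{L−1}; L = 6 gives C_5.
C_5 = C(10,5)/6 = 252/6 = 42.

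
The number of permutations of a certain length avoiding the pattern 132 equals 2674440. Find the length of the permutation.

Permutations of [n] avoiding a fixed length-3 pattern are counted by C_n. The Catalan number equal to 2674440 is C_14.

14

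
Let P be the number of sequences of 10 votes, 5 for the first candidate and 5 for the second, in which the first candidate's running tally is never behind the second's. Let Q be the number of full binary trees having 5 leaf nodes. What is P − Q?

Ballot sequences with n votes each where one side never trails are Dyck words, counted by C_n; here n = 5. So P = C_5 = 42.
Full binary trees with 5 leaves have 5−1 = 4 internal nodes, so there are C_4 of them. So Q = C_4 = 14.
P − Q = 42 − 14 = 28.

28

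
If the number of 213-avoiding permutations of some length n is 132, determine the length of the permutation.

6

Permutations of [n] avoiding a fixed length-3 pattern are counted by C_n, and C_6 = 132.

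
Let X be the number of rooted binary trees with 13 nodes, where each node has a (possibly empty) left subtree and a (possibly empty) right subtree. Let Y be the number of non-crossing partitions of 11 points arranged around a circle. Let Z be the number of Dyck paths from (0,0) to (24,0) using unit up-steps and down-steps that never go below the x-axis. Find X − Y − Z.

476102

There are C_n binary search tree shapes on n keys; with n = 13 that is C_13. So X = C_13 = 742900.
The non-crossing partitions of [11] form a lattice of size C_11. So Y = C_11 = 58786.
A Dyck path with 12 up-steps and 12 down-steps has semilength 12, so there are C_12 of them. So Z = C_12 = 208012.
X − Y − Z = 742900 − 58786 − 208012 = 476102.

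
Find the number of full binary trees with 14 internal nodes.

Full binary trees with n internal nodes are counted by C_n; here n = 14.
C_14 = C_13 · 2(2·13+1)/(13+2) = 742900 · 54/15 = 2674440.

2674440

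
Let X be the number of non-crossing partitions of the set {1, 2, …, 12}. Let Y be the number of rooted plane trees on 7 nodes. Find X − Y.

207880

The non-crossing partitions of [12] form a lattice of size C_12. So X = C_12 = 208012.
A rooted plane tree on 7 nodes has 6 edges, and such trees are counted by C_6. So Y = C_6 = 132.
X − Y = 208012 − 132 = 207880.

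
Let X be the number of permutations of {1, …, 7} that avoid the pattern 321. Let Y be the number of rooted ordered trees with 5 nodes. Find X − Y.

415

For any fixed pattern of length 3, the pattern-avoiding permutations of [7] number C_7. So X = C_7 = 429.
A rooted plane tree on 5 nodes has 4 edges, and such trees are counted by C_4. So Y = C_4 = 14.
X − Y = 429 − 14 = 415.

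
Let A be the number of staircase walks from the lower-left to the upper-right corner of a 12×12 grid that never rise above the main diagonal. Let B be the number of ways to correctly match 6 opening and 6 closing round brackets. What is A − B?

207880

Sub-diagonal monotone paths from (0,0) to (12,12) biject with Dyck paths of semilength 12, giving C_12. So A = C_12 = 208012.
Balanced strings of n pairs of brackets are counted by C_n; here n = 6. So B = C_6 = 132.
A − B = 208012 − 132 = 207880.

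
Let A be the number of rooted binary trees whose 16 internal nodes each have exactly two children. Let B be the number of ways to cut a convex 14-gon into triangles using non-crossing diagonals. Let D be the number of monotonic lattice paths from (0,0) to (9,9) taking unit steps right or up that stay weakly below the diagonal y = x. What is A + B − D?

The number of full binary trees on 16 internal nodes is the Catalan number C_16. So A = C_16 = 35357670.
A convex 14-gon is triangulated into 12 triangles, and the number of such triangulations is the Catalan number C_{14−2} = C_12. So B = C_12 = 208012.
Monotone paths in an n×n grid that stay weakly below the diagonal are counted by C_n; here n = 9. So D = C_9 = 4862.
A + B − D = 35357670 + 208012 − 4862 = 35560820.

35560820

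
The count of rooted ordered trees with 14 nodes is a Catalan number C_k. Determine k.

13

A rooted plane tree on 14 nodes has 13 edges, and such trees are counted by C_13.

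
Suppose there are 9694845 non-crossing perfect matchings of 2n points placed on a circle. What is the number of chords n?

Non-crossing pairings of 2n points on a circle are counted by C_n. The Catalan number equal to 9694845 is C_15.

15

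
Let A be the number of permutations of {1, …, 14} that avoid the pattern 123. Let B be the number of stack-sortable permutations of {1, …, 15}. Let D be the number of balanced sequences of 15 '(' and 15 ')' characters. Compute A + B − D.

For any fixed pattern of length 3, the pattern-avoiding permutations of [14] number C_14. So A = C_14 = 2674440.
By Knuth's characterisation, the stack-sortable permutations of length 15 are the 231-avoiders, numbering C_15. So B = C_15 = 9694845.
A balanced arrangement of 15 bracket pairs is a Dyck word of semilength 15, so the count is C_15. So D = C_15 = 9694845.
A + B − D = 2674440 + 9694845 − 9694845 = 2674440.

2674440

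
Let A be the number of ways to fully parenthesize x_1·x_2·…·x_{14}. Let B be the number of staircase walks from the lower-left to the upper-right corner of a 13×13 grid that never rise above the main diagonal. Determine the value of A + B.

1485800

Parenthesizations of m factors correspond to full binary trees with m leaves, counted by C_{m−1}; m = 14 gives C_13. So A = C_13 = 742900.
Monotone paths in an n×n grid that stay weakly below the diagonal are counted by C_n; here n = 13. So B = C_13 = 742900.
A + B = 742900 + 742900 = 1485800.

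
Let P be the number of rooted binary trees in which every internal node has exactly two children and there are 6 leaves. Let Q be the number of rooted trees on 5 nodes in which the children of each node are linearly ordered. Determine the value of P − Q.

28

Full binary trees with 6 leaves have 6−1 = 5 internal nodes, so there are C_5 of them. So P = C_5 = 42.
Rooted ordered (plane) trees on m nodes have m−1 edges and are counted by C_{m−1}; m = 5 gives C_4. So Q = C_4 = 14.
P − Q = 42 − 14 = 28.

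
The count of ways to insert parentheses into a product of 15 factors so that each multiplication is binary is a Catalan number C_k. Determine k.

14

Bracketing 15 factors into binary products is counted by C_{15−1} = C_14.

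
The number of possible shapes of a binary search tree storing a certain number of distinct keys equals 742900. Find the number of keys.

Binary search tree shapes on n keys are counted by C_n. The Catalan number equal to 742900 is C_13.

13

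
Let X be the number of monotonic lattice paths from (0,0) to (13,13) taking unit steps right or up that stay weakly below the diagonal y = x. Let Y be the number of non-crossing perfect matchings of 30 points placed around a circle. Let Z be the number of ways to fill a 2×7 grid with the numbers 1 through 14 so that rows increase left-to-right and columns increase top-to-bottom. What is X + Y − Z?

Sub-diagonal monotone paths from (0,0) to (13,13) biject with Dyck paths of semilength 13, giving C_13. So X = C_13 = 742900.
Pairing 30 circle points by 15 non-crossing chords gives C_15 matchings. So Y = C_15 = 9694845.
Standard Young tableaux of shape 2×n are counted by C_n; here n = 7. So Z = C_7 = 429.
X + Y − Z = 742900 + 9694845 − 429 = 10437316.

10437316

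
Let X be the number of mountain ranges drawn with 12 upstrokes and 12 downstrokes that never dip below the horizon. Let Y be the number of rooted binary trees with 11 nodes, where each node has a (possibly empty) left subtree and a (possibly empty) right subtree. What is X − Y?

149226

Paths of 12 up- and 12 down-steps that never dip below the axis are Dyck paths; their count is C_12. So X = C_12 = 208012.
Binary trees (left/right distinguished) on n nodes are counted by C_n; here n = 11. So Y = C_11 = 58786.
X − Y = 208012 − 58786 = 149226.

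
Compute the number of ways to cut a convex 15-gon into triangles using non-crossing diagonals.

742900

A convex 15-gon is triangulated into 13 triangles, and the number of such triangulations is the Catalan number C_{15−2} = C_13.
C_13 = C(26,13)/14 = 10400600/14 = 742900.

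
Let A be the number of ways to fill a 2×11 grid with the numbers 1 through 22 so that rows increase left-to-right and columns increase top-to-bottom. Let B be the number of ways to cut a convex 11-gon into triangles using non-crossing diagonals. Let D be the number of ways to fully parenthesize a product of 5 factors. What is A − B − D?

53910

By the hook-length formula (or a Dyck-path bijection), SYT of shape 2×11 number C_11. So A = C_11 = 58786.
A convex 11-gon is triangulated into 9 triangles, and the number of such triangulations is the Catalan number C_{11−2} = C_9. So B = C_9 = 4862.
Bracketing 5 factors into binary products is counted by C_{5−1} = C_4. So D = C_4 = 14.
A − B − D = 58786 − 4862 − 14 = 53910.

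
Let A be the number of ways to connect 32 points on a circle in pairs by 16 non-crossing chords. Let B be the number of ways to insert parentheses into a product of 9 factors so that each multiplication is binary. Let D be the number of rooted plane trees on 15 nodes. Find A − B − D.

Non-crossing perfect matchings of 2n points on a circle are counted by C_n; with 32 points, n = 16. So A = C_16 = 35357670.
Parenthesizations of m factors correspond to full binary trees with m leaves, counted by C_{m−1}; m = 9 gives C_8. So B = C_8 = 1430.
Rooted ordered (plane) trees on m nodes have m−1 edges and are counted by C_{m−1}; m = 15 gives C_14. So D = C_14 = 2674440.
A − B − D = 35357670 − 1430 − 2674440 = 32681800.

32681800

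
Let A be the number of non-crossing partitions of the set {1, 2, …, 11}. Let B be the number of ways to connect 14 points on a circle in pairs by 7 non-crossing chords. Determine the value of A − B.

Non-crossing partitions of an n-element set are counted by C_n; here n = 11. So A = C_11 = 58786.
Pairing 14 circle points by 7 non-crossing chords gives C_7 matchings. So B = C_7 = 429.
A − B = 58786 − 429 = 58357.

58357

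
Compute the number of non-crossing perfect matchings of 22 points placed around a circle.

58786

Non-crossing perfect matchings of 2n points on a circle are counted by C_n; with 22 points, n = 11.
C_11 = C(22,11)/12 = 705432/12 = 58786.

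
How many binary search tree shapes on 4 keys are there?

14

Binary trees (left/right distinguished) on n nodes are counted by C_n; here n = 4.
C_4 = C(8,4)/5 = 70/5 = 14.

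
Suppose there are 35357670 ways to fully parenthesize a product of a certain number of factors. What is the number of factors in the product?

17

Parenthesizations of m factors are counted by C_{m−1}. Since C_16 = 35357670, the index is 16.
So the index is 16, and the number of factors is 16 + 1 = 17.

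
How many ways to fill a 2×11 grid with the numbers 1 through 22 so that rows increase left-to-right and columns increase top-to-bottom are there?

Standard Young tableaux of shape 2×n are counted by C_n; here n = 11.
C_11 = C_10 · 2(2·10+1)/(10+2) = 16796 · 42/12 = 58786.

58786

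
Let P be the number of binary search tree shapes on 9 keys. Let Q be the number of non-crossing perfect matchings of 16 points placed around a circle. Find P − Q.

Binary trees (left/right distinguished) on n nodes are counted by C_n; here n = 9. So P = C_9 = 4862.
Pairing 16 circle points by 8 non-crossing chords gives C_8 matchings. So Q = C_8 = 1430.
P − Q = 4862 − 1430 = 3432.

3432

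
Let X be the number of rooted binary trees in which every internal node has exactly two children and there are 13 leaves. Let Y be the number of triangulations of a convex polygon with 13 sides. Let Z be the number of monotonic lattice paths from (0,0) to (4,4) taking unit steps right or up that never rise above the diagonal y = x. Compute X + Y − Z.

266784

A full binary tree with L leaves has L−1 internal nodes and is counted by C_{L−1}; L = 13 gives C_12. So X = C_12 = 208012.
Triangulations of a convex m-gon are counted by C_{m−2}; with m = 13 this is C_11. So Y = C_11 = 58786.
Sub-diagonal monotone paths from (0,0) to (4,4) biject with Dyck paths of semilength 4, giving C_4. So Z = C_4 = 14.
X + Y − Z = 208012 + 58786 − 14 = 266784.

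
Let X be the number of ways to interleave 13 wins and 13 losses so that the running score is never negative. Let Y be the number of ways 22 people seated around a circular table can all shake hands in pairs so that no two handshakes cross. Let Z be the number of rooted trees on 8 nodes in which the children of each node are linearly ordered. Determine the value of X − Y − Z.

683685

Reading a vote for the leader as '(' and for the other as ')' turns such a sequence into a balanced string of 13 pairs, so the count is C_13. So X = C_13 = 742900.
With 22 = 2·11 people, non-crossing handshake pairings are non-crossing perfect matchings on a circle, counted by C_11. So Y = C_11 = 58786.
A rooted plane tree on 8 nodes has 7 edges, and such trees are counted by C_7. So Z = C_7 = 429.
X − Y − Z = 742900 − 58786 − 429 = 683685.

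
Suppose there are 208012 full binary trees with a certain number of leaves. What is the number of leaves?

13

Full binary trees with L leaves are counted by C_{L−1}; 208012 = C_12.
So the index is 12, and the number of leaves is 12 + 1 = 13.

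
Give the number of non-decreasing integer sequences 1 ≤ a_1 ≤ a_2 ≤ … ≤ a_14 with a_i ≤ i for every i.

2674440

Weakly increasing sequences with a_i ≤ i biject with Dyck paths of semilength 14, so there are C_14.
C_14 = C_13 · 2(2·13+1)/(13+2) = 742900 · 54/15 = 2674440.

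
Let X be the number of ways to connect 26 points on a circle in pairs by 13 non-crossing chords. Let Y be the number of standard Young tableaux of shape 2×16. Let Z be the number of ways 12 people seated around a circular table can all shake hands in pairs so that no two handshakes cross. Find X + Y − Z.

36100438

Pairing 26 circle points by 13 non-crossing chords gives C_13 matchings. So X = C_13 = 742900.
By the hook-length formula (or a Dyck-path bijection), SYT of shape 2×16 number C_16. So Y = C_16 = 35357670.
With 12 = 2·6 people, non-crossing handshake pairings are non-crossing perfect matchings on a circle, counted by C_6. So Z = C_6 = 132.
X + Y − Z = 742900 + 35357670 − 132 = 36100438.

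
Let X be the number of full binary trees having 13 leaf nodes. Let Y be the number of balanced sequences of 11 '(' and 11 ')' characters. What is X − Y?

A full binary tree with L leaves has L−1 internal nodes and is counted by C_{L−1}; L = 13 gives C_12. So X = C_12 = 208012.
Balanced strings of n pairs of brackets are counted by C_n; here n = 11. So Y = C_11 = 58786.
X − Y = 208012 − 58786 = 149226.

149226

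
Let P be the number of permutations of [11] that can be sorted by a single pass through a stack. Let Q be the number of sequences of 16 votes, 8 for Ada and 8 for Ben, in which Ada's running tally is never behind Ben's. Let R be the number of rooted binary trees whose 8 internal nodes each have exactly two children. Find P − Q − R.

55926

By Knuth's characterisation, the stack-sortable permutations of length 11 are the 231-avoiders, numbering C_11. So P = C_11 = 58786.
Ballot sequences with n votes each where one side never trails are Dyck words, counted by C_n; here n = 8. So Q = C_8 = 1430.
The number of full binary trees on 8 internal nodes is the Catalan number C_8. So R = C_8 = 1430.
P − Q − R = 58786 − 1430 − 1430 = 55926.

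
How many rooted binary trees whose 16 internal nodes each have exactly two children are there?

35357670

Full binary trees with n internal nodes are counted by C_n; here n = 16.
C_16 = C(32,16)/17 = 601080390/17 = 35357670.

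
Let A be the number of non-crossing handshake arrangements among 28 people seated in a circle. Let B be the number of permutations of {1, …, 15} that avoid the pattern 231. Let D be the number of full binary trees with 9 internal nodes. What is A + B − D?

Non-crossing handshake pairings of 2n people are counted by C_n; 28 people gives n = 14. So A = C_14 = 2674440.
Permutations of [n] avoiding any single length-3 pattern are counted by C_n; here n = 15. So B = C_15 = 9694845.
Full binary trees with n internal nodes are counted by C_n; here n = 9. So D = C_9 = 4862.
A + B − D = 2674440 + 9694845 − 4862 = 12364423.

12364423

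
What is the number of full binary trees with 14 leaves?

A full binary tree with L leaves has L−1 internal nodes and is counted by C_{L−1}; L = 14 gives C_13.
C_13 = C(26,13)/14 = 10400600/14 = 742900.

742900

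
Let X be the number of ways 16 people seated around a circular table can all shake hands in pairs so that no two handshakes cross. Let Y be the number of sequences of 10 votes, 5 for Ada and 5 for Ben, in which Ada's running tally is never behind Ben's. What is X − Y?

1388

Non-crossing handshake pairings of 2n people are counted by C_n; 16 people gives n = 8. So X = C_8 = 1430.
Ballot sequences with n votes each where one side never trails are Dyck words, counted by C_n; here n = 5. So Y = C_5 = 42.
X − Y = 1430 − 42 = 1388.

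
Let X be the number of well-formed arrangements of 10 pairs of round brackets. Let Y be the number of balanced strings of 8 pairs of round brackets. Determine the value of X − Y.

15366

Balanced strings of n pairs of brackets are counted by C_n; here n = 10. So X = C_10 = 16796.
A balanced arrangement of 8 bracket pairs is a Dyck word of semilength 8, so the count is C_8. So Y = C_8 = 1430.
X − Y = 16796 − 1430 = 15366.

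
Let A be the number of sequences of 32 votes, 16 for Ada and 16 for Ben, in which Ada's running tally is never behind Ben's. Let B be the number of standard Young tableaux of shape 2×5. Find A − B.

Ballot sequences with n votes each where one side never trails are Dyck words, counted by C_n; here n = 16. So A = C_16 = 35357670.
Standard Young tableaux of shape 2×n are counted by C_n; here n = 5. So B = C_5 = 42.
A − B = 35357670 − 42 = 35357628.

35357628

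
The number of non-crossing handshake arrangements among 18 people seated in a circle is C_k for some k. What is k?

9

With 18 = 2·9 people, non-crossing handshake pairings are non-crossing perfect matchings on a circle, counted by C_9.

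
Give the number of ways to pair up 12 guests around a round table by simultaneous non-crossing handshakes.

Non-crossing handshake pairings of 2n people are counted by C_n; 12 people gives n = 6.
C_6 = C(12,6)/7 = 924/7 = 132.

132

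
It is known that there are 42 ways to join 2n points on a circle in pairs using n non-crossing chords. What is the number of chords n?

5

Non-crossing pairings of 2n points on a circle are counted by C_n. The Catalan number equal to 42 is C_5.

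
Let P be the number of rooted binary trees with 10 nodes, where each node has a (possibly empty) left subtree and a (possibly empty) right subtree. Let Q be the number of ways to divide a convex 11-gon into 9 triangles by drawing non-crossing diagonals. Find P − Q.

11934

There are C_n binary search tree shapes on n keys; with n = 10 that is C_10. So P = C_10 = 16796.
The number of triangulations of an 11-gon is the Catalan number C_9 (index = sides − 2). So Q = C_9 = 4862.
P − Q = 16796 − 4862 = 11934.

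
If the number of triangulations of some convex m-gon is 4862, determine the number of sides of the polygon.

11

Triangulations of a convex m-gon are counted by C_{m−2}; 4862 = C_9.
So m − 2 = 9, giving m = 11 sides.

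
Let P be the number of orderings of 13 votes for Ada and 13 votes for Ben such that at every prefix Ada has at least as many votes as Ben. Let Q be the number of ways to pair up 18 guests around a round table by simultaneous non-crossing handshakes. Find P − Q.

Ballot sequences with n votes each where one side never trails are Dyck words, counted by C_n; here n = 13. So P = C_13 = 742900.
With 18 = 2·9 people, non-crossing handshake pairings are non-crossing perfect matchings on a circle, counted by C_9. So Q = C_9 = 4862.
P − Q = 742900 − 4862 = 738038.

738038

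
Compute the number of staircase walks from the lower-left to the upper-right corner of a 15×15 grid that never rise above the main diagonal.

Sub-diagonal monotone paths from (0,0) to (15,15) biject with Dyck paths of semilength 15, giving C_15.
C_15 = C_14 · 2(2·14+1)/(14+2) = 2674440 · 58/16 = 9694845.

9694845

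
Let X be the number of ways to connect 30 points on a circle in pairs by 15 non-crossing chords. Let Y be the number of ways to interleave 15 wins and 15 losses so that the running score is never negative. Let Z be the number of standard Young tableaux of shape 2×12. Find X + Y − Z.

19181678

Non-crossing perfect matchings of 2n points on a circle are counted by C_n; with 30 points, n = 15. So X = C_15 = 9694845.
Reading a vote for the leader as '(' and for the other as ')' turns such a sequence into a balanced string of 15 pairs, so the count is C_15. So Y = C_15 = 9694845.
Standard Young tableaux of shape 2×n are counted by C_n; here n = 12. So Z = C_12 = 208012.
X + Y − Z = 9694845 + 9694845 − 208012 = 19181678.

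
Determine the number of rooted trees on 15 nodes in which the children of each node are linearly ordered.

2674440

A rooted plane tree on 15 nodes has 14 edges, and such trees are counted by C_14.
C_14 = C_13 · 2(2·13+1)/(13+2) = 742900 · 54/15 = 2674440.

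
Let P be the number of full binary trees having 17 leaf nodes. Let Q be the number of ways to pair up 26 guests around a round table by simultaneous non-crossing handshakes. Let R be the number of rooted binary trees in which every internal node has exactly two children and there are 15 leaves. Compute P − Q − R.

Full binary trees with 17 leaves have 17−1 = 16 internal nodes, so there are C_16 of them. So P = C_16 = 35357670.
Non-crossing handshake pairings of 2n people are counted by C_n; 26 people gives n = 13. So Q = C_13 = 742900.
Full binary trees with 15 leaves have 15−1 = 14 internal nodes, so there are C_14 of them. So R = C_14 = 2674440.
P − Q − R = 35357670 − 742900 − 2674440 = 31940330.

31940330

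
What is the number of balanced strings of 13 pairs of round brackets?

742900

Balanced strings of n pairs of brackets are counted by C_n; here n = 13.
C_13 = C(26,13)/14 = 10400600/14 = 742900.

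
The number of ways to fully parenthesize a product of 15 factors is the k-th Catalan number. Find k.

14

Bracketing 15 factors into binary products is counted by C_{15−1} = C_14.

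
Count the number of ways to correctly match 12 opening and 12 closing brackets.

208012

A balanced arrangement of 12 bracket pairs is a Dyck word of semilength 12, so the count is C_12.
C_12 = C_11 · 2(2·11+1)/(11+2) = 58786 · 46/13 = 208012.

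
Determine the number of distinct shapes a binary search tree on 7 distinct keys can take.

429

Rooted binary trees with 7 nodes (each child slot possibly empty) number C_7.
C_7 = C_6 · 2(2·6+1)/(6+2) = 132 · 26/8 = 429.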